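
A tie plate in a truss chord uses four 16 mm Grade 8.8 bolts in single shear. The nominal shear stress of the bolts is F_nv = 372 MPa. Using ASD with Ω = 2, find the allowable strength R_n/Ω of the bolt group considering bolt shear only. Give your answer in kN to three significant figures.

A_b = π × 16² / 4 = 201.1 mm².
R_n = F_nv · A_b · n · n_s = 372 × 201.1 × 4 × 1 / 1000 = 299.2 kN.
Allowable strength R_n/Ω = 299.2 / 2 = 150 kN.

150 kN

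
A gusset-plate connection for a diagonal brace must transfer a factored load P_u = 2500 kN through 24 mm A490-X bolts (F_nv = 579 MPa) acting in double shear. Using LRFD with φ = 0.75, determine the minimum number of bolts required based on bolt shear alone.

A_b = π·24²/4 = 452.4 mm².
Per-bolt design strength φR_n = 0.75 × 579 × 452.4 × 2 / 1000 = 392.9 kN.
n ≥ 2500 / 392.9 = 6.363 → use 7 bolts.

7 bolts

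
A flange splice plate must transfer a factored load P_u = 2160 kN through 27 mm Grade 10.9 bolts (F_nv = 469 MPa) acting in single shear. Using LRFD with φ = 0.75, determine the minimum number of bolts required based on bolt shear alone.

11 bolts

A_b = π·27²/4 = 572.6 mm².
Per-bolt design strength φR_n = 0.75 × 469 × 572.6 × 1 / 1000 = 201.4 kN.
n ≥ 2160 / 201.4 = 10.73 → use 11 bolts.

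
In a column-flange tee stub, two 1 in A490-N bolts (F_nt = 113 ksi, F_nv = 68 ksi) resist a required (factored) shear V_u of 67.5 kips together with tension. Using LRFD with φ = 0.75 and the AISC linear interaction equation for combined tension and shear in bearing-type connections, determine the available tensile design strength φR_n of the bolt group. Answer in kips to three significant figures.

A_b = π·1²/4 = 0.7854 in²; f_rv = 67.5 / (2 × 0.7854) = 42.97 ksi.
F'_nt = 1.3 F_nt − (F_nt / φF_nv) f_rv = 1.3·113 − (113/(0.75·68))·42.97 = 51.69 ksi, capped at F_nt → F'_nt = 51.69 ksi.
R_n = F'_nt · A_b · n = 51.69 × 0.7854 × 2 = 81.19 kips.
Design strength φR_n = 0.75 × 81.19 = 60.9 kips.

60.9 kips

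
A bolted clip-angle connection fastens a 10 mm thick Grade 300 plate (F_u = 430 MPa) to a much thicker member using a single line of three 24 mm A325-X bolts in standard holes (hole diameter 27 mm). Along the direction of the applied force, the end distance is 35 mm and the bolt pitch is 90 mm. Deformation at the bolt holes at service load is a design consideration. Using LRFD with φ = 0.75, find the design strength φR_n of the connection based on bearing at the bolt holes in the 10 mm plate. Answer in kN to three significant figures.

455 kN

Per bolt r_n = 1.2 l_c t F_u ≤ 2.4 d t F_u; upper limit = 2.4 × 24 × 10 × 430 / 1000 = 247.7 kN.
Edge bolt: l_c = 35 − 27/2 = 21.5 mm → 1.2 × 21.5 × 10 × 430 / 1000 = 110.9 → r_n = 110.9 kN.
Interior bolts: l_c = 90 − 27 = 63 mm → 1.2 × 63 × 10 × 430 / 1000 = 325.1 → r_n = 247.7 kN.
R_n = 1 × 110.9 + 2 × 247.7 = 606.3 kN.
Design strength φR_n = 0.75 × 606.3 = 455 kN.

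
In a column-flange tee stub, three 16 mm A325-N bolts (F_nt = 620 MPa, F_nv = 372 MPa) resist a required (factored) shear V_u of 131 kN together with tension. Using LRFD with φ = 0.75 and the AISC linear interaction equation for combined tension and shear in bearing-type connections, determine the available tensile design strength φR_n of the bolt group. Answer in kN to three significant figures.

146 kN

A_b = π·16²/4 = 201.1 mm²; f_rv = 131 × 1000 / (3 × 201.1) = 217.2 MPa.
F'_nt = 1.3 F_nt − (F_nt / φF_nv) f_rv = 1.3·620 − (620/(0.75·372))·217.2 = 323.4 MPa, capped at F_nt → F'_nt = 323.4 MPa.
R_n = F'_nt · A_b · n = 323.4 × 201.1 × 3 / 1000 = 195.1 kN.
Design strength φR_n = 0.75 × 195.1 = 146 kN.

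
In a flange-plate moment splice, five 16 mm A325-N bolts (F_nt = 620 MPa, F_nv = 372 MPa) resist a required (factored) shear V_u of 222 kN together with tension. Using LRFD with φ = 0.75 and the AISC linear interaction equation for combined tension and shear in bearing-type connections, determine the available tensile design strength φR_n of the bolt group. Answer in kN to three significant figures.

A_b = π·16²/4 = 201.1 mm²; f_rv = 222 × 1000 / (5 × 201.1) = 220.8 MPa.
F'_nt = 1.3 F_nt − (F_nt / φF_nv) f_rv = 1.3·620 − (620/(0.75·372))·220.8 = 315.3 MPa, capped at F_nt → F'_nt = 315.3 MPa.
R_n = F'_nt · A_b · n = 315.3 × 201.1 × 5 / 1000 = 316.9 kN.
Design strength φR_n = 0.75 × 316.9 = 238 kN.

238 kN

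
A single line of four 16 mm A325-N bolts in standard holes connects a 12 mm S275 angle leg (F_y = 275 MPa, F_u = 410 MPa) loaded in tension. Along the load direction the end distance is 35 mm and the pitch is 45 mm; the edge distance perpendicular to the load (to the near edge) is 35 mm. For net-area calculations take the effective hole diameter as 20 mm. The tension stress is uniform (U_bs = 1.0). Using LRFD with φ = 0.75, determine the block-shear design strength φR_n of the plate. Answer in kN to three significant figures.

Shear plane L_v = 35 + 3·45 = 170 mm; A_gv = 170 × 12 = 2040 mm².
A_nv = (170 − 3.5·20) × 12 = 1200 mm².
A_nt = (35 − 0.5·20) × 12 = 300 mm².
0.6 F_u A_nv = 295.2 kN; 0.6 F_y A_gv = 336.6 kN → shear rupture governs the shear term.
R_n = 295.2 + 1.0 × 410 × 300 / 1000 = 418.2 kN.
Design strength φR_n = 0.75 × 418.2 = 314 kN.

314 kN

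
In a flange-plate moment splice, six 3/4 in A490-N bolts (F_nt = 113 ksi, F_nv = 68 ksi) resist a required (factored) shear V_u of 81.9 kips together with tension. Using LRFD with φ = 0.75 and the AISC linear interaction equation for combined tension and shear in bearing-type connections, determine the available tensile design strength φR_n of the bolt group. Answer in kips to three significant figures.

156 kips

A_b = π·0.75²/4 = 0.4418 in²; f_rv = 81.9 / (6 × 0.4418) = 30.9 ksi.
F'_nt = 1.3 F_nt − (F_nt / φF_nv) f_rv = 1.3·113 − (113/(0.75·68))·30.9 = 78.44 ksi, capped at F_nt → F'_nt = 78.44 ksi.
R_n = F'_nt · A_b · n = 78.44 × 0.4418 × 6 = 207.9 kips.
Design strength φR_n = 0.75 × 207.9 = 156 kips.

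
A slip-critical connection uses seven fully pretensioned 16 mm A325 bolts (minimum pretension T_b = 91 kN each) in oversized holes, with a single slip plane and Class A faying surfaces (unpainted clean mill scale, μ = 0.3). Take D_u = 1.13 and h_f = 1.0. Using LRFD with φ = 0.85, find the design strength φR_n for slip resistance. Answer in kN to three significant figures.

R_n = μ · D_u · h_f · T_b · n_s · n_b = 0.3 × 1.13 × 1.0 × 91 × 1 × 7 = 215.9 kN.
Design strength φR_n = 0.85 × 215.9 = 184 kN.

184 kN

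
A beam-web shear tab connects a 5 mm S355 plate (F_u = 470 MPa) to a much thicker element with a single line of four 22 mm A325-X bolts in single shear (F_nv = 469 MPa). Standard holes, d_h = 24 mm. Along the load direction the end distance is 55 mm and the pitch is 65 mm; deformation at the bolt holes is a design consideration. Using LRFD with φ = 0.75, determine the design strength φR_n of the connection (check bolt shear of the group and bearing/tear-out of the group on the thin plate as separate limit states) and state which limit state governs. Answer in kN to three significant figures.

351 kN (bearing governs)

Bolt shear: A_b = π·22²/4 = 380.1 mm²; R_n = 469 × 380.1 × 4 × 1 / 1000 = 713.1 kN → 0.75 × 713.1 = 535 kN.
Bearing (1.2 l_c t F_u ≤ 2.4 d t F_u): upper limit = 2.4·22·5·470 / 1000 = 124.1 kN.
  Edge l_c = 55 − 24/2 = 43 → r_n = 121.3 kN; interior l_c = 65 − 24 = 41 → r_n = 115.6 kN.
  R_n,bearing = 1·121.3 + 3·115.6 = 468.1 kN → 0.75 × 468.1 = 351 kN.
Bearing governs: 351 kN.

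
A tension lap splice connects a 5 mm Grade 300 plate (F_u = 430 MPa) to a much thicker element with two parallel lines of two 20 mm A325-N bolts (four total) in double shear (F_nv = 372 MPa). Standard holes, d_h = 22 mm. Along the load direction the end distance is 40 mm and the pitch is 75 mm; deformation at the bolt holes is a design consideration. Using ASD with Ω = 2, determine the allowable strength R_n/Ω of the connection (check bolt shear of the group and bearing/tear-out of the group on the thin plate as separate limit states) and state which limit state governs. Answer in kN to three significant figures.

178 kN (bearing governs)

Bolt shear: A_b = π·20²/4 = 314.2 mm²; R_n = 372 × 314.2 × 4 × 2 / 1000 = 934.9 kN → 934.9 / 2 = 467 kN.
Bearing (1.2 l_c t F_u ≤ 2.4 d t F_u): upper limit = 2.4·20·5·430 / 1000 = 103.2 kN.
  Edge l_c = 40 − 22/2 = 29 → r_n = 74.82 kN; interior l_c = 75 − 22 = 53 → r_n = 103.2 kN.
  R_n,bearing = 2·74.82 + 2·103.2 = 356 kN → 356 / 2 = 178 kN.
Bearing governs: 178 kN.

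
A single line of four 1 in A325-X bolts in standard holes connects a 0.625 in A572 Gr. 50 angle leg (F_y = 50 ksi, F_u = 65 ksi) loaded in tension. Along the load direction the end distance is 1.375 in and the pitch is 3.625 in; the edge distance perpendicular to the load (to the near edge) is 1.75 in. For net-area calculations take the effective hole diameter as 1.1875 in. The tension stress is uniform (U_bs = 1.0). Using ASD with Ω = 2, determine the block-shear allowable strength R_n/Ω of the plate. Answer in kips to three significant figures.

122 kips

Shear plane L_v = 1.375 + 3·3.625 = 12.25 in; A_gv = 12.25 × 0.625 = 7.656 in².
A_nv = (12.25 − 3.5·1.1875) × 0.625 = 5.059 in².
A_nt = (1.75 − 0.5·1.1875) × 0.625 = 0.7227 in².
0.6 F_u A_nv = 197.3 kips; 0.6 F_y A_gv = 229.7 kips → shear rupture governs the shear term.
R_n = 197.3 + 1.0 × 65 × 0.7227 = 244.3 kips.
Allowable strength R_n/Ω = 244.3 / 2 = 122 kips.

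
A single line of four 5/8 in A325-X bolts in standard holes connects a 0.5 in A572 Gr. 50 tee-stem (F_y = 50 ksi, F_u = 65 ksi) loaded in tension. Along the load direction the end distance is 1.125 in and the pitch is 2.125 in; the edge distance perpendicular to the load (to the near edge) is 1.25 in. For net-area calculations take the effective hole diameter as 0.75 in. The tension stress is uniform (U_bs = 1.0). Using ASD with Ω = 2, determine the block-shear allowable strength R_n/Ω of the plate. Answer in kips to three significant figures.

61.8 kips

Shear plane L_v = 1.125 + 3·2.125 = 7.5 in; A_gv = 7.5 × 0.5 = 3.75 in².
A_nv = (7.5 − 3.5·0.75) × 0.5 = 2.438 in².
A_nt = (1.25 − 0.5·0.75) × 0.5 = 0.4375 in².
0.6 F_u A_nv = 95.06 kips; 0.6 F_y A_gv = 112.5 kips → shear rupture governs the shear term.
R_n = 95.06 + 1.0 × 65 × 0.4375 = 123.5 kips.
Allowable strength R_n/Ω = 123.5 / 2 = 61.8 kips.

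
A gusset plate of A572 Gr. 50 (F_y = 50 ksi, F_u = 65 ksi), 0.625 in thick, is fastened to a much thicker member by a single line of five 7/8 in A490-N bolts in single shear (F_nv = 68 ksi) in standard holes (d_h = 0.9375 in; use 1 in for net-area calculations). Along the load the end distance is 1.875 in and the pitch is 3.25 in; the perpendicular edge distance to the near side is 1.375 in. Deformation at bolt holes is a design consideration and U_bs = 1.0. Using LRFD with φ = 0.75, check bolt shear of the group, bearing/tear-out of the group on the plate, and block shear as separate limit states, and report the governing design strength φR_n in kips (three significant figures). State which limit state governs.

Bolt shear: A_b = π·0.875²/4 = 0.6013 in²; R_n = 68 × 0.6013 × 5 × 1 = 204.4 kips → 0.75 × 204.4 = 153 kips.
Bearing: edge l_c = 1.406, r_n = 68.55 kips; interior l_c = 2.312, r_n = 85.31 kips; R_n = 68.55 + 4·85.31 = 409.8 kips → 307 kips.
Block shear: A_gv = 9.297, A_nv = 6.484, A_nt = 0.5469 in²; R_n = min(0.6F_uA_nv, 0.6F_yA_gv) + U_bs·F_u·A_nt = 288.4 kips → 216 kips.
Bolt shear governs: 153 kips.

153 kips (bolt shear governs)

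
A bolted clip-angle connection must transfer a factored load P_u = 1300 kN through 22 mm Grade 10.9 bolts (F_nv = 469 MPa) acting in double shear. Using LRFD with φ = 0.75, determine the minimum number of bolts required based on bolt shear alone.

5 bolts

A_b = π·22²/4 = 380.1 mm².
Per-bolt design strength φR_n = 0.75 × 469 × 380.1 × 2 / 1000 = 267.4 kN.
n ≥ 1300 / 267.4 = 4.861 → use 5 bolts.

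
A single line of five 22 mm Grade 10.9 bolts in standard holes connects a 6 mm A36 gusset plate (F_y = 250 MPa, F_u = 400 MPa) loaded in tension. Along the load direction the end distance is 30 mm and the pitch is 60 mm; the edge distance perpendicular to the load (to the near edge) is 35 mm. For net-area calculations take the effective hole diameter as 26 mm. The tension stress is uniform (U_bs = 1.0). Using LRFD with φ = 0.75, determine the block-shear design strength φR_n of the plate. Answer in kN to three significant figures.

205 kN

Shear plane L_v = 30 + 4·60 = 270 mm; A_gv = 270 × 6 = 1620 mm².
A_nv = (270 − 4.5·26) × 6 = 918 mm².
A_nt = (35 − 0.5·26) × 6 = 132 mm².
0.6 F_u A_nv = 220.3 kN; 0.6 F_y A_gv = 243 kN → shear rupture governs the shear term.
R_n = 220.3 + 1.0 × 400 × 132 / 1000 = 273.1 kN.
Design strength φR_n = 0.75 × 273.1 = 205 kN.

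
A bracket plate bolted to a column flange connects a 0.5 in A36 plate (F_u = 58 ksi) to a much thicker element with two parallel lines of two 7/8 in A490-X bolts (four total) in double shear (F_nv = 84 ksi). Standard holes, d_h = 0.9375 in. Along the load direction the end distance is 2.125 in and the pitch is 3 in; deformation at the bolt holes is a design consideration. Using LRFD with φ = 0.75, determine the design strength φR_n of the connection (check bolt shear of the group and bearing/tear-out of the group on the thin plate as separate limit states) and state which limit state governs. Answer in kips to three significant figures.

Bolt shear: A_b = π·0.875²/4 = 0.6013 in²; R_n = 84 × 0.6013 × 4 × 2 = 404.1 kips → 0.75 × 404.1 = 303 kips.
Bearing (1.2 l_c t F_u ≤ 2.4 d t F_u): upper limit = 2.4·0.875·0.5·58 = 60.9 kips.
  Edge l_c = 2.125 − 0.9375/2 = 1.656 → r_n = 57.64 kips; interior l_c = 3 − 0.9375 = 2.062 → r_n = 60.9 kips.
  R_n,bearing = 2·57.64 + 2·60.9 = 237.1 kips → 0.75 × 237.1 = 178 kips.
Bearing governs: 178 kips.

178 kips (bearing governs)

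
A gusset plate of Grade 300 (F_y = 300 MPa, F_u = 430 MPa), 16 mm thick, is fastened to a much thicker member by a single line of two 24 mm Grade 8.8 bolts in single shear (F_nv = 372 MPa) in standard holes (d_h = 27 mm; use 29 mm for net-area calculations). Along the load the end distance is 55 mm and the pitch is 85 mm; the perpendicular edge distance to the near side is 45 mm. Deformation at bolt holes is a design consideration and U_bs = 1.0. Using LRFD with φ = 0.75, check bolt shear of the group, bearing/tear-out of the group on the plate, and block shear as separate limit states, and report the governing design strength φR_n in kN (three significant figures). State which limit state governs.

Bolt shear: A_b = π·24²/4 = 452.4 mm²; R_n = 372 × 452.4 × 2 × 1 / 1000 = 336.6 kN → 0.75 × 336.6 = 252 kN.
Bearing: edge l_c = 41.5, r_n = 342.6 kN; interior l_c = 58, r_n = 396.3 kN; R_n = 342.6 + 1·396.3 = 738.9 kN → 554 kN.
Block shear: A_gv = 2240, A_nv = 1544, A_nt = 488 mm²; R_n = min(0.6F_uA_nv, 0.6F_yA_gv) + U_bs·F_u·A_nt = 608.2 kN → 456 kN.
Bolt shear governs: 252 kN.

252 kN (bolt shear governs)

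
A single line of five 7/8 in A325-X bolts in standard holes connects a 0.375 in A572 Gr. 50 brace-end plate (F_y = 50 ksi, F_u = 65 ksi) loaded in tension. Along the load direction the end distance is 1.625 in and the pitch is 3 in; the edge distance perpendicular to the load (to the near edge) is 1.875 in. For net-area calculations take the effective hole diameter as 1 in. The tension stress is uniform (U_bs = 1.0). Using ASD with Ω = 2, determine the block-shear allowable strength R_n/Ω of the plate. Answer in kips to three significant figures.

Shear plane L_v = 1.625 + 4·3 = 13.62 in; A_gv = 13.62 × 0.375 = 5.109 in².
A_nv = (13.62 − 4.5·1) × 0.375 = 3.422 in².
A_nt = (1.875 − 0.5·1) × 0.375 = 0.5156 in².
0.6 F_u A_nv = 133.5 kips; 0.6 F_y A_gv = 153.3 kips → shear rupture governs the shear term.
R_n = 133.5 + 1.0 × 65 × 0.5156 = 167 kips.
Allowable strength R_n/Ω = 167 / 2 = 83.5 kips.

83.5 kips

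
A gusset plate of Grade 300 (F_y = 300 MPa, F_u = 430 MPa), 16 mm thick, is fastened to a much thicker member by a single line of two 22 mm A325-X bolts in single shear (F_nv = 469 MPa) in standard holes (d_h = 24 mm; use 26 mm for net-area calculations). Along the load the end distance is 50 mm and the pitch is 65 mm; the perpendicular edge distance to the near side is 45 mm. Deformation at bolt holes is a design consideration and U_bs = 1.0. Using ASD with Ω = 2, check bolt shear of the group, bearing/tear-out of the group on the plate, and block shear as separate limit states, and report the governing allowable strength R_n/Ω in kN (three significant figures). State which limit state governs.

Bolt shear: A_b = π·22²/4 = 380.1 mm²; R_n = 469 × 380.1 × 2 × 1 / 1000 = 356.6 kN → 356.6 / 2 = 178 kN.
Bearing: edge l_c = 38, r_n = 313.7 kN; interior l_c = 41, r_n = 338.5 kN; R_n = 313.7 + 1·338.5 = 652.2 kN → 326 kN.
Block shear: A_gv = 1840, A_nv = 1216, A_nt = 512 mm²; R_n = min(0.6F_uA_nv, 0.6F_yA_gv) + U_bs·F_u·A_nt = 533.9 kN → 267 kN.
Bolt shear governs: 178 kN.

178 kN (bolt shear governs)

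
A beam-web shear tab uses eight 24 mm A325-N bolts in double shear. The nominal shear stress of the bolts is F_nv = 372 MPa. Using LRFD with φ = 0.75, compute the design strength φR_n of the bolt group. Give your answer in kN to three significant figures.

2020 kN

A_b = π × 24² / 4 = 452.4 mm².
R_n = F_nv · A_b · n · n_s = 372 × 452.4 × 8 × 2 / 1000 = 2693 kN.
Design strength φR_n = 0.75 × 2693 = 2020 kN.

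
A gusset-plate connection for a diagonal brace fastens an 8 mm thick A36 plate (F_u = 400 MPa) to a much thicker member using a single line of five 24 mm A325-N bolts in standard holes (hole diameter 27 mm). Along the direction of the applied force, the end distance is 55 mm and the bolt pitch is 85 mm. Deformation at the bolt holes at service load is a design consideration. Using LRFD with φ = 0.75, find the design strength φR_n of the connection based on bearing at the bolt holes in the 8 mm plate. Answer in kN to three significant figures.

672 kN

Per bolt r_n = 1.2 l_c t F_u ≤ 2.4 d t F_u; upper limit = 2.4 × 24 × 8 × 400 / 1000 = 184.3 kN.
Edge bolt: l_c = 55 − 27/2 = 41.5 mm → 1.2 × 41.5 × 8 × 400 / 1000 = 159.4 → r_n = 159.4 kN.
Interior bolts: l_c = 85 − 27 = 58 mm → 1.2 × 58 × 8 × 400 / 1000 = 222.7 → r_n = 184.3 kN.
R_n = 1 × 159.4 + 4 × 184.3 = 896.6 kN.
Design strength φR_n = 0.75 × 896.6 = 672 kN.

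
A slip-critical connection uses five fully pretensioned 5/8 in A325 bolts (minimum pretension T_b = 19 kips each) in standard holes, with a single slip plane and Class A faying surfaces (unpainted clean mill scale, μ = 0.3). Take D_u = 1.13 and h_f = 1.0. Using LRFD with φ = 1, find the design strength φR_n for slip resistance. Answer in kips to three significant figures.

32.2 kips

R_n = μ · D_u · h_f · T_b · n_s · n_b = 0.3 × 1.13 × 1.0 × 19 × 1 × 5 = 32.2 kips.
Design strength φR_n = 1 × 32.2 = 32.2 kips.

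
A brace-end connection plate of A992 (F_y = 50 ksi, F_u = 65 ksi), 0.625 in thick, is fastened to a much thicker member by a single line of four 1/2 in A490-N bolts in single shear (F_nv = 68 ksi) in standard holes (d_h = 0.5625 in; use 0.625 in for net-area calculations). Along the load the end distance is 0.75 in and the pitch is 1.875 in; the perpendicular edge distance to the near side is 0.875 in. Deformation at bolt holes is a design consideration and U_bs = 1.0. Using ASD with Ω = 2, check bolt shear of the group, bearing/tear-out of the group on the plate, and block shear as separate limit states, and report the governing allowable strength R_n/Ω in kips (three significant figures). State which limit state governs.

26.7 kips (bolt shear governs)

Bolt shear: A_b = π·0.5²/4 = 0.1963 in²; R_n = 68 × 0.1963 × 4 × 1 = 53.41 kips → 53.41 / 2 = 26.7 kips.
Bearing: edge l_c = 0.4688, r_n = 22.85 kips; interior l_c = 1.312, r_n = 48.75 kips; R_n = 22.85 + 3·48.75 = 169.1 kips → 84.6 kips.
Block shear: A_gv = 3.984, A_nv = 2.617, A_nt = 0.3516 in²; R_n = min(0.6F_uA_nv, 0.6F_yA_gv) + U_bs·F_u·A_nt = 124.9 kips → 62.5 kips.
Bolt shear governs: 26.7 kips.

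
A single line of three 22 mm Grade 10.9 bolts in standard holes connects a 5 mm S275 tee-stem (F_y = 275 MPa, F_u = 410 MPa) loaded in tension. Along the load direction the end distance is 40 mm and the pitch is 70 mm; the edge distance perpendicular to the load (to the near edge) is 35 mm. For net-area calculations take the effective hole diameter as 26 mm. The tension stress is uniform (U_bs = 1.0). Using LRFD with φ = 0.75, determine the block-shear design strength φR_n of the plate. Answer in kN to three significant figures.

140 kN

Shear plane L_v = 40 + 2·70 = 180 mm; A_gv = 180 × 5 = 900 mm².
A_nv = (180 − 2.5·26) × 5 = 575 mm².
A_nt = (35 − 0.5·26) × 5 = 110 mm².
0.6 F_u A_nv = 141.5 kN; 0.6 F_y A_gv = 148.5 kN → shear rupture governs the shear term.
R_n = 141.5 + 1.0 × 410 × 110 / 1000 = 186.6 kN.
Design strength φR_n = 0.75 × 186.6 = 140 kN.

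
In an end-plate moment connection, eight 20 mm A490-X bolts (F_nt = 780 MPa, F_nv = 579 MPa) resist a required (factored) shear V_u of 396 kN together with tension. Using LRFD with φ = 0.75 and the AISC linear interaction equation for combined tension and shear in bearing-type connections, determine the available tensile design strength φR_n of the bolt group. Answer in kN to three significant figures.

1380 kN

A_b = π·20²/4 = 314.2 mm²; f_rv = 396 × 1000 / (8 × 314.2) = 157.6 MPa.
F'_nt = 1.3 F_nt − (F_nt / φF_nv) f_rv = 1.3·780 − (780/(0.75·579))·157.6 = 731 MPa, capped at F_nt → F'_nt = 731 MPa.
R_n = F'_nt · A_b · n = 731 × 314.2 × 8 / 1000 = 1837 kN.
Design strength φR_n = 0.75 × 1837 = 1380 kN.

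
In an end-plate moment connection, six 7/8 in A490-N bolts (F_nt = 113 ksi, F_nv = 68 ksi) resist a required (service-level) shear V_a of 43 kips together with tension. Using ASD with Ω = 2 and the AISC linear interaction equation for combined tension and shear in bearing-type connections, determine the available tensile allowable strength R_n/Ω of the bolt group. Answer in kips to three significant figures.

194 kips

A_b = π·0.875²/4 = 0.6013 in²; f_rv = 43 / (6 × 0.6013) = 11.92 ksi.
F'_nt = 1.3 F_nt − (Ω F_nt / F_nv) f_rv = 1.3·113 − (2·113/68)·11.92 = 107.3 ksi, capped at F_nt → F'_nt = 107.3 ksi.
R_n = F'_nt · A_b · n = 107.3 × 0.6013 × 6 = 387.1 kips.
Allowable strength R_n/Ω = 387.1 / 2 = 194 kips.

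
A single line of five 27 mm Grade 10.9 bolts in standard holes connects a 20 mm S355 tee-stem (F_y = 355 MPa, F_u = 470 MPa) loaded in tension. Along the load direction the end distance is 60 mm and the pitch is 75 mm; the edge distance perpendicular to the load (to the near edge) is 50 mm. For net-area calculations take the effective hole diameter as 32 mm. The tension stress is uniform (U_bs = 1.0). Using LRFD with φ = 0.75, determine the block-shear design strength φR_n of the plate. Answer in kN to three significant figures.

Shear plane L_v = 60 + 4·75 = 360 mm; A_gv = 360 × 20 = 7200 mm².
A_nv = (360 − 4.5·32) × 20 = 4320 mm².
A_nt = (50 − 0.5·32) × 20 = 680 mm².
0.6 F_u A_nv = 1218 kN; 0.6 F_y A_gv = 1534 kN → shear rupture governs the shear term.
R_n = 1218 + 1.0 × 470 × 680 / 1000 = 1538 kN.
Design strength φR_n = 0.75 × 1538 = 1150 kN.

1150 kN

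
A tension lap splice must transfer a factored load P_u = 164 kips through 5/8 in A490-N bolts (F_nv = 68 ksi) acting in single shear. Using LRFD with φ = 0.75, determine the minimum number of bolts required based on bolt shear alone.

11 bolts

A_b = π·0.625²/4 = 0.3068 in².
Per-bolt design strength φR_n = 0.75 × 68 × 0.3068 × 1 = 15.65 kips.
n ≥ 164 / 15.65 = 10.48 → use 11 bolts.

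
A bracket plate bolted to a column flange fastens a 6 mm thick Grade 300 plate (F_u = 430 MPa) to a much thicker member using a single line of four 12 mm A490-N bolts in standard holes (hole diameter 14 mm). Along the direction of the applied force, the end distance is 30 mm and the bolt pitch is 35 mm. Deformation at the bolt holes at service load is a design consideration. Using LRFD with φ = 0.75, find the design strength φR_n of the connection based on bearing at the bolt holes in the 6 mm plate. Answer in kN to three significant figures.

200 kN

Per bolt r_n = 1.2 l_c t F_u ≤ 2.4 d t F_u; upper limit = 2.4 × 12 × 6 × 430 / 1000 = 74.3 kN.
Edge bolt: l_c = 30 − 14/2 = 23 mm → 1.2 × 23 × 6 × 430 / 1000 = 71.21 → r_n = 71.21 kN.
Interior bolts: l_c = 35 − 14 = 21 mm → 1.2 × 21 × 6 × 430 / 1000 = 65.02 → r_n = 65.02 kN.
R_n = 1 × 71.21 + 3 × 65.02 = 266.3 kN.
Design strength φR_n = 0.75 × 266.3 = 200 kN.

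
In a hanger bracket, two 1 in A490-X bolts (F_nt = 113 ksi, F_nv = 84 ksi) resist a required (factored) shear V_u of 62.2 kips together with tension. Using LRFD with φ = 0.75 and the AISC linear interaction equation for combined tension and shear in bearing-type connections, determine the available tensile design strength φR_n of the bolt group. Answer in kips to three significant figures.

89.4 kips

A_b = π·1²/4 = 0.7854 in²; f_rv = 62.2 / (2 × 0.7854) = 39.6 ksi.
F'_nt = 1.3 F_nt − (F_nt / φF_nv) f_rv = 1.3·113 − (113/(0.75·84))·39.6 = 75.88 ksi, capped at F_nt → F'_nt = 75.88 ksi.
R_n = F'_nt · A_b · n = 75.88 × 0.7854 × 2 = 119.2 kips.
Design strength φR_n = 0.75 × 119.2 = 89.4 kips.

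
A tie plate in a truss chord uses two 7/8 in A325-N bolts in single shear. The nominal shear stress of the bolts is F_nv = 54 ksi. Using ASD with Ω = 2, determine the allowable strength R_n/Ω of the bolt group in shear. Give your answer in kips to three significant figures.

32.5 kips

A_b = π × 0.875² / 4 = 0.6013 in².
R_n = F_nv · A_b · n · n_s = 54 × 0.6013 × 2 × 1 = 64.94 kips.
Allowable strength R_n/Ω = 64.94 / 2 = 32.5 kips.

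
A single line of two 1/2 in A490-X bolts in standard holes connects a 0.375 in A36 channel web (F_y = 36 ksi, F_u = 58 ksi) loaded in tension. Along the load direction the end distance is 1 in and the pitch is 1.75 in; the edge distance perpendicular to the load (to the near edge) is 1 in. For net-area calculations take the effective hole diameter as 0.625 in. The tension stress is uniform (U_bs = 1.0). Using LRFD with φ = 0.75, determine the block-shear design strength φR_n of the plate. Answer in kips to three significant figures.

Shear plane L_v = 1 + 1·1.75 = 2.75 in; A_gv = 2.75 × 0.375 = 1.031 in².
A_nv = (2.75 − 1.5·0.625) × 0.375 = 0.6797 in².
A_nt = (1 − 0.5·0.625) × 0.375 = 0.2578 in².
0.6 F_u A_nv = 23.65 kips; 0.6 F_y A_gv = 22.27 kips → shear yielding governs the shear term.
R_n = 22.27 + 1.0 × 58 × 0.2578 = 37.23 kips.
Design strength φR_n = 0.75 × 37.23 = 27.9 kips.

27.9 kips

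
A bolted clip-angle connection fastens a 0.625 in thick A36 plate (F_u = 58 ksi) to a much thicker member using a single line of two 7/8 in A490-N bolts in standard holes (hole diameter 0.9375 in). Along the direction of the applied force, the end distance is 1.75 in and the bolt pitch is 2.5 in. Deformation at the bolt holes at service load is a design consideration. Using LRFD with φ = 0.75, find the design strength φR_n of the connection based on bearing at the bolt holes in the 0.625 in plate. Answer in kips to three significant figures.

92.8 kips

Per bolt r_n = 1.2 l_c t F_u ≤ 2.4 d t F_u; upper limit = 2.4 × 0.875 × 0.625 × 58 = 76.12 kips.
Edge bolt: l_c = 1.75 − 0.9375/2 = 1.281 in → 1.2 × 1.281 × 0.625 × 58 = 55.73 → r_n = 55.73 kips.
Interior bolts: l_c = 2.5 − 0.9375 = 1.562 in → 1.2 × 1.562 × 0.625 × 58 = 67.97 → r_n = 67.97 kips.
R_n = 1 × 55.73 + 1 × 67.97 = 123.7 kips.
Design strength φR_n = 0.75 × 123.7 = 92.8 kips.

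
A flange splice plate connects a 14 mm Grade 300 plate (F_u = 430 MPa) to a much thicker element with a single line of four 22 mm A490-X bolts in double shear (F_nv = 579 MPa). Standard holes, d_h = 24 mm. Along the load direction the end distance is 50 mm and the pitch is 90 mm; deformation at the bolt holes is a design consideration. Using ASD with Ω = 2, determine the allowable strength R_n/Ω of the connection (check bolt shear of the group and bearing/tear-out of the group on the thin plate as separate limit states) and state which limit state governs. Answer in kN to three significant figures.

Bolt shear: A_b = π·22²/4 = 380.1 mm²; R_n = 579 × 380.1 × 4 × 2 / 1000 = 1761 kN → 1761 / 2 = 880 kN.
Bearing (1.2 l_c t F_u ≤ 2.4 d t F_u): upper limit = 2.4·22·14·430 / 1000 = 317.9 kN.
  Edge l_c = 50 − 24/2 = 38 → r_n = 274.5 kN; interior l_c = 90 − 24 = 66 → r_n = 317.9 kN.
  R_n,bearing = 1·274.5 + 3·317.9 = 1228 kN → 1228 / 2 = 614 kN.
Bearing governs: 614 kN.

614 kN (bearing governs)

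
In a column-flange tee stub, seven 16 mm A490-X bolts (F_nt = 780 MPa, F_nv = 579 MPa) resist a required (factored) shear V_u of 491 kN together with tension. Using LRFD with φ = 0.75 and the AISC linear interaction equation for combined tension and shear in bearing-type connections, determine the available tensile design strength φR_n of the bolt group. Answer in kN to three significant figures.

409 kN

A_b = π·16²/4 = 201.1 mm²; f_rv = 491 × 1000 / (7 × 201.1) = 348.9 MPa.
F'_nt = 1.3 F_nt − (F_nt / φF_nv) f_rv = 1.3·780 − (780/(0.75·579))·348.9 = 387.4 MPa, capped at F_nt → F'_nt = 387.4 MPa.
R_n = F'_nt · A_b · n = 387.4 × 201.1 × 7 / 1000 = 545.2 kN.
Design strength φR_n = 0.75 × 545.2 = 409 kN.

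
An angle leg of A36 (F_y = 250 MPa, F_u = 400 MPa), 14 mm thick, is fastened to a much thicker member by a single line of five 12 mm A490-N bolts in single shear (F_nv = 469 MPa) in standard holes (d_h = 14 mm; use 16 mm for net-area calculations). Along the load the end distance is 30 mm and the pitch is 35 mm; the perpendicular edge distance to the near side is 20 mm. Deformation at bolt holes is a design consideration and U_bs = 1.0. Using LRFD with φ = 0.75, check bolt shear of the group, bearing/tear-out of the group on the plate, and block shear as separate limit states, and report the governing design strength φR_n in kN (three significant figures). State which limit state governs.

Bolt shear: A_b = π·12²/4 = 113.1 mm²; R_n = 469 × 113.1 × 5 × 1 / 1000 = 265.2 kN → 0.75 × 265.2 = 199 kN.
Bearing: edge l_c = 23, r_n = 154.6 kN; interior l_c = 21, r_n = 141.1 kN; R_n = 154.6 + 4·141.1 = 719 kN → 539 kN.
Block shear: A_gv = 2380, A_nv = 1372, A_nt = 168 mm²; R_n = min(0.6F_uA_nv, 0.6F_yA_gv) + U_bs·F_u·A_nt = 396.5 kN → 297 kN.
Bolt shear governs: 199 kN.

199 kN (bolt shear governs)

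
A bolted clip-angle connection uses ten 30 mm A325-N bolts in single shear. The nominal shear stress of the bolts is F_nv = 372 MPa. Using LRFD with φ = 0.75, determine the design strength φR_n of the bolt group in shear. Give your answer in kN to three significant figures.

A_b = π × 30² / 4 = 706.9 mm².
R_n = F_nv · A_b · n · n_s = 372 × 706.9 × 10 × 1 / 1000 = 2630 kN.
Design strength φR_n = 0.75 × 2630 = 1970 kN.

1970 kN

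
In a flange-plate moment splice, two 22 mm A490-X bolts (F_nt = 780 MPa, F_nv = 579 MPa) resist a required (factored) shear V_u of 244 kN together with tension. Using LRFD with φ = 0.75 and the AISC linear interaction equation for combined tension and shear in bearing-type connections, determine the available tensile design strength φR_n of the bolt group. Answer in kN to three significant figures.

A_b = π·22²/4 = 380.1 mm²; f_rv = 244 × 1000 / (2 × 380.1) = 320.9 MPa.
F'_nt = 1.3 F_nt − (F_nt / φF_nv) f_rv = 1.3·780 − (780/(0.75·579))·320.9 = 437.5 MPa, capped at F_nt → F'_nt = 437.5 MPa.
R_n = F'_nt · A_b · n = 437.5 × 380.1 × 2 / 1000 = 332.6 kN.
Design strength φR_n = 0.75 × 332.6 = 249 kN.

249 kN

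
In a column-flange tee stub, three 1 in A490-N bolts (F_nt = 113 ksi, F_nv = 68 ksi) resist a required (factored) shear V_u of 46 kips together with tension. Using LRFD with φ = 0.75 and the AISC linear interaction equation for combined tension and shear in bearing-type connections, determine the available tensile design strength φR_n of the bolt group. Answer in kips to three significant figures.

A_b = π·1²/4 = 0.7854 in²; f_rv = 46 / (3 × 0.7854) = 19.52 ksi.
F'_nt = 1.3 F_nt − (F_nt / φF_nv) f_rv = 1.3·113 − (113/(0.75·68))·19.52 = 103.6 ksi, capped at F_nt → F'_nt = 103.6 ksi.
R_n = F'_nt · A_b · n = 103.6 × 0.7854 × 3 = 244.2 kips.
Design strength φR_n = 0.75 × 244.2 = 183 kips.

183 kips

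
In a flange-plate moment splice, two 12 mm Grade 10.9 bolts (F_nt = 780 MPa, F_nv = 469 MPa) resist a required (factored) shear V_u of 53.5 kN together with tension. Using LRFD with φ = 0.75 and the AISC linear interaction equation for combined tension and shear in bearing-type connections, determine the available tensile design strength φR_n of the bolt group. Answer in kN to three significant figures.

A_b = π·12²/4 = 113.1 mm²; f_rv = 53.5 × 1000 / (2 × 113.1) = 236.5 MPa.
F'_nt = 1.3 F_nt − (F_nt / φF_nv) f_rv = 1.3·780 − (780/(0.75·469))·236.5 = 489.5 MPa, capped at F_nt → F'_nt = 489.5 MPa.
R_n = F'_nt · A_b · n = 489.5 × 113.1 × 2 / 1000 = 110.7 kN.
Design strength φR_n = 0.75 × 110.7 = 83 kN.

83 kN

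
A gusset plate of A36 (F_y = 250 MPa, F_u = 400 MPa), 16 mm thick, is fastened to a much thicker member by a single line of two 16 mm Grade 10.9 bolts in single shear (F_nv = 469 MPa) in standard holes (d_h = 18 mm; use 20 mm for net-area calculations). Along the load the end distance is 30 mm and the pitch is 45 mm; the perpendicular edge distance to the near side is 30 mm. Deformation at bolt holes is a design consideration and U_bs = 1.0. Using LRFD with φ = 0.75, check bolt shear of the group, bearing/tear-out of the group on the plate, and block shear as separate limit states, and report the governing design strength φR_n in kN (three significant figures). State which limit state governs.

141 kN (bolt shear governs)

Bolt shear: A_b = π·16²/4 = 201.1 mm²; R_n = 469 × 201.1 × 2 × 1 / 1000 = 188.6 kN → 0.75 × 188.6 = 141 kN.
Bearing: edge l_c = 21, r_n = 161.3 kN; interior l_c = 27, r_n = 207.4 kN; R_n = 161.3 + 1·207.4 = 368.6 kN → 276 kN.
Block shear: A_gv = 1200, A_nv = 720, A_nt = 320 mm²; R_n = min(0.6F_uA_nv, 0.6F_yA_gv) + U_bs·F_u·A_nt = 300.8 kN → 226 kN.
Bolt shear governs: 141 kN.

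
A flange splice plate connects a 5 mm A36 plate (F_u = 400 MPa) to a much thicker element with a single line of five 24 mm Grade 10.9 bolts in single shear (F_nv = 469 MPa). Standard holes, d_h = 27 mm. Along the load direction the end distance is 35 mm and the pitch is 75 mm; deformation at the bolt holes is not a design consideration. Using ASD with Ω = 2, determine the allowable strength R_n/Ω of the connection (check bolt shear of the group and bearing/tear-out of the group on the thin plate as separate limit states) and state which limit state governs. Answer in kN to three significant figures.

Bolt shear: A_b = π·24²/4 = 452.4 mm²; R_n = 469 × 452.4 × 5 × 1 / 1000 = 1061 kN → 1061 / 2 = 530 kN.
Bearing (1.5 l_c t F_u ≤ 3.0 d t F_u): upper limit = 3.0·24·5·400 / 1000 = 144 kN.
  Edge l_c = 35 − 27/2 = 21.5 → r_n = 64.5 kN; interior l_c = 75 − 27 = 48 → r_n = 144 kN.
  R_n,bearing = 1·64.5 + 4·144 = 640.5 kN → 640.5 / 2 = 320 kN.
Bearing governs: 320 kN.

320 kN (bearing governs)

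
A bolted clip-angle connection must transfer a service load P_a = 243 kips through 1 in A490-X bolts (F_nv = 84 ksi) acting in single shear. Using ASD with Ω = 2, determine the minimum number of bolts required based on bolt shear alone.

A_b = π·1²/4 = 0.7854 in².
Per-bolt allowable strength R_n/Ω = 84 × 0.7854 × 1 / 2 = 32.99 kips.
n ≥ 243 / 32.99 = 7.367 → use 8 bolts.

8 bolts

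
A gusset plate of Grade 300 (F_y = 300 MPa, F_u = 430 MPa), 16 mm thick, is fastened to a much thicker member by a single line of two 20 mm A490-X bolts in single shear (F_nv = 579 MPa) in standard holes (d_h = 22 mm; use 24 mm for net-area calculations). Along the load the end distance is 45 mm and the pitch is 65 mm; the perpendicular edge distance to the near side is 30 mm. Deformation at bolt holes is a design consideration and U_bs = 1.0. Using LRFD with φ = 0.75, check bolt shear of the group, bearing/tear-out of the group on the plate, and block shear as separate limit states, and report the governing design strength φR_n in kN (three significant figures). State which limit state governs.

273 kN (bolt shear governs)

Bolt shear: A_b = π·20²/4 = 314.2 mm²; R_n = 579 × 314.2 × 2 × 1 / 1000 = 363.8 kN → 0.75 × 363.8 = 273 kN.
Bearing: edge l_c = 34, r_n = 280.7 kN; interior l_c = 43, r_n = 330.2 kN; R_n = 280.7 + 1·330.2 = 610.9 kN → 458 kN.
Block shear: A_gv = 1760, A_nv = 1184, A_nt = 288 mm²; R_n = min(0.6F_uA_nv, 0.6F_yA_gv) + U_bs·F_u·A_nt = 429.3 kN → 322 kN.
Bolt shear governs: 273 kN.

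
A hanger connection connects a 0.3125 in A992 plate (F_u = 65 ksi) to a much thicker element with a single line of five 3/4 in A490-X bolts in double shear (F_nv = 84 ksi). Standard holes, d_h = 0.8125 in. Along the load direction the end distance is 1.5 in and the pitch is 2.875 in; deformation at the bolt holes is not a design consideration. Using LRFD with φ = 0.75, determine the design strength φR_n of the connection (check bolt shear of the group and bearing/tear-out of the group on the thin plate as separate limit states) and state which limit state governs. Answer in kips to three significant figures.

162 kips (bearing governs)

Bolt shear: A_b = π·0.75²/4 = 0.4418 in²; R_n = 84 × 0.4418 × 5 × 2 = 371.1 kips → 0.75 × 371.1 = 278 kips.
Bearing (1.5 l_c t F_u ≤ 3.0 d t F_u): upper limit = 3.0·0.75·0.3125·65 = 45.7 kips.
  Edge l_c = 1.5 − 0.8125/2 = 1.094 → r_n = 33.33 kips; interior l_c = 2.875 − 0.8125 = 2.062 → r_n = 45.7 kips.
  R_n,bearing = 1·33.33 + 4·45.7 = 216.1 kips → 0.75 × 216.1 = 162 kips.
Bearing governs: 162 kips.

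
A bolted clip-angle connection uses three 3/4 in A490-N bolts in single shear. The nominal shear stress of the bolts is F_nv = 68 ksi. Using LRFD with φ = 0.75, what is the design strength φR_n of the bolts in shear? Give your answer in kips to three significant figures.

A_b = π × 0.75² / 4 = 0.4418 in².
R_n = F_nv · A_b · n · n_s = 68 × 0.4418 × 3 × 1 = 90.12 kips.
Design strength φR_n = 0.75 × 90.12 = 67.6 kips.

67.6 kips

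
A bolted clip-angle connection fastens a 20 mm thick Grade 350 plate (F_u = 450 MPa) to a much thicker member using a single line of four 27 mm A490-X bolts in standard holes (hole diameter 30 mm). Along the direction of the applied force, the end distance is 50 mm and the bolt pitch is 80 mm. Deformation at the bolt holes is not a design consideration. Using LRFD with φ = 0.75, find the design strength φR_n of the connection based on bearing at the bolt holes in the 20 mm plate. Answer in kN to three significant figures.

Per bolt r_n = 1.5 l_c t F_u ≤ 3.0 d t F_u; upper limit = 3.0 × 27 × 20 × 450 / 1000 = 729 kN.
Edge bolt: l_c = 50 − 30/2 = 35 mm → 1.5 × 35 × 20 × 450 / 1000 = 472.5 → r_n = 472.5 kN.
Interior bolts: l_c = 80 − 30 = 50 mm → 1.5 × 50 × 20 × 450 / 1000 = 675 → r_n = 675 kN.
R_n = 1 × 472.5 + 3 × 675 = 2498 kN.
Design strength φR_n = 0.75 × 2498 = 1870 kN.

1870 kN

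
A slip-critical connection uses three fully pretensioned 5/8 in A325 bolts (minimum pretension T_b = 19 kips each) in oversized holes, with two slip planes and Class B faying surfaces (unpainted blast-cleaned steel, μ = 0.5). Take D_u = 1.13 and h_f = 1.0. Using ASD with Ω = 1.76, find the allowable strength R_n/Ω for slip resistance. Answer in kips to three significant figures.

R_n = μ · D_u · h_f · T_b · n_s · n_b = 0.5 × 1.13 × 1.0 × 19 × 2 × 3 = 64.41 kips.
Allowable strength R_n/Ω = 64.41 / 1.76 = 36.6 kips.

36.6 kips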